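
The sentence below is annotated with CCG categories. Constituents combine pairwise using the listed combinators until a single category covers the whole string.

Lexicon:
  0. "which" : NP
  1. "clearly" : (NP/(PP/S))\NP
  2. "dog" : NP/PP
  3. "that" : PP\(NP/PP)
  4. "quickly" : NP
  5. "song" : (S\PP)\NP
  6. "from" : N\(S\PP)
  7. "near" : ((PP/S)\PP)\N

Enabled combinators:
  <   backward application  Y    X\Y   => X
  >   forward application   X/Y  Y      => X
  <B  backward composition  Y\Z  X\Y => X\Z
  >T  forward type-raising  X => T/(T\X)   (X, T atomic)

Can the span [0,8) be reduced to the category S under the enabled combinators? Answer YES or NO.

NO

NP (NP/(PP/S))\NP NP/PP PP\(NP/PP) NP (S\PP)\NP N\(S\PP) ((PP/S)\PP)\N
CKY chart[0,8] = {N/(N\NP), NP, NP/(NP\NP), PP/(PP\NP), S/(S\NP)}; S ∉ chart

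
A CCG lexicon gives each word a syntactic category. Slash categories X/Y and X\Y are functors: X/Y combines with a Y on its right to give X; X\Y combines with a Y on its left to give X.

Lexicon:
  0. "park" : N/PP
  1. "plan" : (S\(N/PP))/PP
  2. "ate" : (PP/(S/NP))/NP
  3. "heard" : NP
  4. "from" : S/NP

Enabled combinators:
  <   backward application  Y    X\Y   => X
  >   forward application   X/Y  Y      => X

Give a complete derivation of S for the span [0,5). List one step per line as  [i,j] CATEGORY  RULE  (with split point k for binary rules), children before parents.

[0,5] S   <
  [0,1] "park" : N/PP
  [1,5] S\(N/PP)   >
    [1,2] "plan" : (S\(N/PP))/PP
    [2,5] PP   >
      [2,4] PP/(S/NP)   >
        [2,3] "ate" : (PP/(S/NP))/NP
        [3,4] "heard" : NP
      [4,5] "from" : S/NP

[0,1] N/PP  lex  "park"
[1,2] (S\(N/PP))/PP  lex  "plan"
[2,3] (PP/(S/NP))/NP  lex  "ate"
[3,4] NP  lex  "heard"
[2,4] PP/(S/NP)  >  k=3
[4,5] S/NP  lex  "from"
[2,5] PP  >  k=4
[1,5] S\(N/PP)  >  k=2
[0,5] S  <  k=1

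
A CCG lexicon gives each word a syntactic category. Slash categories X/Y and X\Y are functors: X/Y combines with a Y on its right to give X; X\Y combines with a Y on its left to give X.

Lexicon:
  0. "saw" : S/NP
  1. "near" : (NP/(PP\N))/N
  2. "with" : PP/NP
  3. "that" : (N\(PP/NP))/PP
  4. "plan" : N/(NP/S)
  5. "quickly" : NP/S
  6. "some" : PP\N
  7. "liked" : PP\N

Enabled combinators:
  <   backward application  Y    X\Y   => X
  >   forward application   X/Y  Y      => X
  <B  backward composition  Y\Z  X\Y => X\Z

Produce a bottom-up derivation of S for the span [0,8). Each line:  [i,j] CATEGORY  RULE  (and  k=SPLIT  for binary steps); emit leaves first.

[0,1] S/NP  lex  "saw"
[1,2] (NP/(PP\N))/N  lex  "near"
[2,3] PP/NP  lex  "with"
[3,4] (N\(PP/NP))/PP  lex  "that"
[4,5] N/(NP/S)  lex  "plan"
[5,6] NP/S  lex  "quickly"
[4,6] N  >  k=5
[6,7] PP\N  lex  "some"
[4,7] PP  <  k=6
[3,7] N\(PP/NP)  >  k=4
[2,7] N  <  k=3
[1,7] NP/(PP\N)  >  k=2
[7,8] PP\N  lex  "liked"
[1,8] NP  >  k=7
[0,8] S  >  k=1

[0,8] S   >
  [0,1] "saw" : S/NP
  [1,8] NP   >
    [1,7] NP/(PP\N)   >
      [1,2] "near" : (NP/(PP\N))/N
      [2,7] N   <
        [2,3] "with" : PP/NP
        [3,7] N\(PP/NP)   >
          [3,4] "that" : (N\(PP/NP))/PP
          [4,7] PP   <
            [4,6] N   >
              [4,5] "plan" : N/(NP/S)
              [5,6] "quickly" : NP/S
            [6,7] "some" : PP\N
    [7,8] "liked" : PP\N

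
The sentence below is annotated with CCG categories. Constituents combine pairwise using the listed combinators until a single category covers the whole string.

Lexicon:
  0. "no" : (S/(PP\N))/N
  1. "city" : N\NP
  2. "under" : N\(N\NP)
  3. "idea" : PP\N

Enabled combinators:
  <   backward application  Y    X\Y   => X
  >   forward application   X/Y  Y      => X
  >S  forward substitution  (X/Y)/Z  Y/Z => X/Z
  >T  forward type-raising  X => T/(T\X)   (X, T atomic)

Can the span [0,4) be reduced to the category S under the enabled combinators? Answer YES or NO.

[0,4] S   >
  [0,3] S/(PP\N)   >
    [0,1] "no" : (S/(PP\N))/N
    [1,3] N   <
      [1,2] "city" : N\NP
      [2,3] "under" : N\(N\NP)
  [3,4] "idea" : PP\N

YES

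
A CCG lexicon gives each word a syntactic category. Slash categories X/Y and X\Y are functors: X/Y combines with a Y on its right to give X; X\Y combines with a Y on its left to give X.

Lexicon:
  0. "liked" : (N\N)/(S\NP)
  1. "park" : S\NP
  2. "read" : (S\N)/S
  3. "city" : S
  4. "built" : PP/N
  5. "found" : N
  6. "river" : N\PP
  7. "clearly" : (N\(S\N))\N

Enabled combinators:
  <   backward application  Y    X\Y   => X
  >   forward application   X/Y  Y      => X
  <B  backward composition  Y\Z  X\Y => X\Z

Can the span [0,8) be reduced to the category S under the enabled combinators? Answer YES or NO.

NO

(N\N)/(S\NP) S\NP (S\N)/S S PP/N N N\PP (N\(S\N))\N
CKY chart[0,8] = {N}; S ∉ chart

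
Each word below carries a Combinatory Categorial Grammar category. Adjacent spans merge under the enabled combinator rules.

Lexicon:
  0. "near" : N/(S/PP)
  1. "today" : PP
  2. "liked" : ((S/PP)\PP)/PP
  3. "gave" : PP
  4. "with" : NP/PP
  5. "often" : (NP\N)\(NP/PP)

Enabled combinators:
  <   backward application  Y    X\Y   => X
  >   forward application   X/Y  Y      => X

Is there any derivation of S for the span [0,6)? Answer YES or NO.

NO

N/(S/PP) PP ((S/PP)\PP)/PP PP NP/PP (NP\N)\(NP/PP)
CKY chart[0,6] = {NP}; S ∉ chart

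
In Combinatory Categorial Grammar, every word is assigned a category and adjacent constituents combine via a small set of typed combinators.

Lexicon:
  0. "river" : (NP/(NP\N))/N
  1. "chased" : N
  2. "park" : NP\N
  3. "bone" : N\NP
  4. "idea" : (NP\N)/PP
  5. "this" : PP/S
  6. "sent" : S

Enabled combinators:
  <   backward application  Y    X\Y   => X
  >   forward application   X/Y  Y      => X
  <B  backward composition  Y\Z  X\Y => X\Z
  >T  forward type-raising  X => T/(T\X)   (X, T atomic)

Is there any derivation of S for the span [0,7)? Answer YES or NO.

NO

(NP/(NP\N))/N N NP\N N\NP (NP\N)/PP PP/S S
CKY chart[0,7] = {N/(N\NP), NP, NP/(NP\NP), PP/(PP\NP), S/(S\NP)}; S ∉ chart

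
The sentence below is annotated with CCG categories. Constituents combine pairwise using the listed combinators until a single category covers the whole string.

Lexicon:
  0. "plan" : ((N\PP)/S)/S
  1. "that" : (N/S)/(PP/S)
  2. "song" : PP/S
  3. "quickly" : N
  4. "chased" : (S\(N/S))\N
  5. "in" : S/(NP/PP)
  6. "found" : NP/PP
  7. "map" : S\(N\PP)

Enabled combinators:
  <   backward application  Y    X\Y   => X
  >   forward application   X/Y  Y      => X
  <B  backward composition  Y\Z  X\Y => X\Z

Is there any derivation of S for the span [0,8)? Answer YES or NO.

YES

[0,8] S   <
  [0,7] N\PP   >
    [0,5] (N\PP)/S   >
      [0,1] "plan" : ((N\PP)/S)/S
      [1,5] S   <
        [1,3] N/S   >
          [1,2] "that" : (N/S)/(PP/S)
          [2,3] "song" : PP/S
        [3,5] S\(N/S)   <
          [3,4] "quickly" : N
          [4,5] "chased" : (S\(N/S))\N
    [5,7] S   >
      [5,6] "in" : S/(NP/PP)
      [6,7] "found" : NP/PP
  [7,8] "map" : S\(N\PP)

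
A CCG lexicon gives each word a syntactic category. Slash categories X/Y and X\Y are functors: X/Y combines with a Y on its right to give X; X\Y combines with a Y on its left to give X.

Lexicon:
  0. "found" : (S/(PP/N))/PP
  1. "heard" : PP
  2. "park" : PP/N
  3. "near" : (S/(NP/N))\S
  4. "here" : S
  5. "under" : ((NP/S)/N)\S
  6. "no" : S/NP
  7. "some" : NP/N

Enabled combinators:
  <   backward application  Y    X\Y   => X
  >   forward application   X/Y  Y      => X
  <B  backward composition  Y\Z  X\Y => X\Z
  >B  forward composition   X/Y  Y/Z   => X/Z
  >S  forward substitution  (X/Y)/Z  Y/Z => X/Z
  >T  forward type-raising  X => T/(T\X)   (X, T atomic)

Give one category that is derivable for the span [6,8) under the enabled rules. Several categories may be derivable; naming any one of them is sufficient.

S/N

[0,8] S   >
  [0,4] S/(NP/N)   <
    [0,3] S   >
      [0,2] S/(PP/N)   >
        [0,1] "found" : (S/(PP/N))/PP
        [1,2] "heard" : PP
      [2,3] "park" : PP/N
    [3,4] "near" : (S/(NP/N))\S
  [4,8] NP/N   >S
    [4,6] (NP/S)/N   <
      [4,5] "here" : S
      [5,6] "under" : ((NP/S)/N)\S
    [6,8] S/N   >B
      [6,7] "no" : S/NP
      [7,8] "some" : NP/N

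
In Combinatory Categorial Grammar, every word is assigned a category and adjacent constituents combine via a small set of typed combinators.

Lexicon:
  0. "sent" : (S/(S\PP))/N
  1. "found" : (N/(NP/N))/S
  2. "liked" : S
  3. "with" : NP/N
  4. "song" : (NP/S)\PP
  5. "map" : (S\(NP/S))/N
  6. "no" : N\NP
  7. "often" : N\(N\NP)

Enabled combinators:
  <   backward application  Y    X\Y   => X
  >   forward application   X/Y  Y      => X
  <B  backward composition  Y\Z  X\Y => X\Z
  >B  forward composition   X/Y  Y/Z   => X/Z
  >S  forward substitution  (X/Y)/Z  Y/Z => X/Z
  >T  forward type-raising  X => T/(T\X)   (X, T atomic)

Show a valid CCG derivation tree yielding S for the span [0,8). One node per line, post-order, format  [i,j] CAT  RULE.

[0,1] (S/(S\PP))/N  lex  "sent"
[1,2] (N/(NP/N))/S  lex  "found"
[2,3] S  lex  "liked"
[1,3] N/(NP/N)  >  k=2
[3,4] NP/N  lex  "with"
[1,4] N  >  k=3
[0,4] S/(S\PP)  >  k=1
[4,5] (NP/S)\PP  lex  "song"
[5,6] (S\(NP/S))/N  lex  "map"
[6,7] N\NP  lex  "no"
[7,8] N\(N\NP)  lex  "often"
[6,8] N  <  k=7
[5,8] S\(NP/S)  >  k=6
[4,8] S\PP  <B  k=5
[0,8] S  >  k=4

[0,8] S   >
  [0,4] S/(S\PP)   >
    [0,1] "sent" : (S/(S\PP))/N
    [1,4] N   >
      [1,3] N/(NP/N)   >
        [1,2] "found" : (N/(NP/N))/S
        [2,3] "liked" : S
      [3,4] "with" : NP/N
  [4,8] S\PP   <B
    [4,5] "song" : (NP/S)\PP
    [5,8] S\(NP/S)   >
      [5,6] "map" : (S\(NP/S))/N
      [6,8] N   <
        [6,7] "no" : N\NP
        [7,8] "often" : N\(N\NP)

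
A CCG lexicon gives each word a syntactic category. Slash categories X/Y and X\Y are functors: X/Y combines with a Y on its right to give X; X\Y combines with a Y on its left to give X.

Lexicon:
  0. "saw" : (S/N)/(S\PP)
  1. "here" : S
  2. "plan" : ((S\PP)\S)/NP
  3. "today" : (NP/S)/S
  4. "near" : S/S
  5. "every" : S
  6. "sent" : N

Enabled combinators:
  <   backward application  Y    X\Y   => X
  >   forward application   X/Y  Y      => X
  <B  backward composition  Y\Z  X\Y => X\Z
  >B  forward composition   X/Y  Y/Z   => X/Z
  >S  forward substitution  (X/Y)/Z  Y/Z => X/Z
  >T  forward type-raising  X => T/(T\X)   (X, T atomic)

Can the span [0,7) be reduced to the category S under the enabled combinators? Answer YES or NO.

[0,7] S   >
  [0,6] S/N   >
    [0,1] "saw" : (S/N)/(S\PP)
    [1,6] S\PP   <
      [1,2] "here" : S
      [2,6] (S\PP)\S   >
        [2,3] "plan" : ((S\PP)\S)/NP
        [3,6] NP   >
          [3,5] NP/S   >S
            [3,4] "today" : (NP/S)/S
            [4,5] "near" : S/S
          [5,6] "every" : S
  [6,7] "sent" : N

YES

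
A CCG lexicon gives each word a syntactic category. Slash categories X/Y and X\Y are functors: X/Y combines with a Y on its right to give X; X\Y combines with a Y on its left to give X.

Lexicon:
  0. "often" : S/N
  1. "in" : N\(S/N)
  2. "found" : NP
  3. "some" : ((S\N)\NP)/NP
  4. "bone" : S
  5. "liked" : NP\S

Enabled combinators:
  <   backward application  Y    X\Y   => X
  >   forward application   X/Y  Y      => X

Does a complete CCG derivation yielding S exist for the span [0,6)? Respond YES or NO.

[0,6] S   <
  [0,2] N   <
    [0,1] "often" : S/N
    [1,2] "in" : N\(S/N)
  [2,6] S\N   <
    [2,3] "found" : NP
    [3,6] (S\N)\NP   >
      [3,4] "some" : ((S\N)\NP)/NP
      [4,6] NP   <
        [4,5] "bone" : S
        [5,6] "liked" : NP\S

YES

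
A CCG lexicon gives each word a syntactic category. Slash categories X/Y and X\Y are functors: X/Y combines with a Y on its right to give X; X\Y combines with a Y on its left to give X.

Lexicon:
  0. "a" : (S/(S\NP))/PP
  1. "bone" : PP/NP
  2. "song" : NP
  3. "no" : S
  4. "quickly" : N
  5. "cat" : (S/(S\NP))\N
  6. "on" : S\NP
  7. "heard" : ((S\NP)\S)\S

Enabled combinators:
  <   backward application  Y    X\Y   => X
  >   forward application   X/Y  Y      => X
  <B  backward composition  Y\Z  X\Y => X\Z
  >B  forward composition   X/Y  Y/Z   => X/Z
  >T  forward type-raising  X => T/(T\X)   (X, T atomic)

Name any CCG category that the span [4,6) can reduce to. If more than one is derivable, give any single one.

S/(S\NP)

[0,8] S   >
  [0,3] S/(S\NP)   >
    [0,1] "a" : (S/(S\NP))/PP
    [1,3] PP   >
      [1,2] "bone" : PP/NP
      [2,3] "song" : NP
  [3,8] S\NP   <
    [3,4] "no" : S
    [4,8] (S\NP)\S   <
      [4,7] S   >
        [4,6] S/(S\NP)   <
          [4,5] "quickly" : N
          [5,6] "cat" : (S/(S\NP))\N
        [6,7] "on" : S\NP
      [7,8] "heard" : ((S\NP)\S)\S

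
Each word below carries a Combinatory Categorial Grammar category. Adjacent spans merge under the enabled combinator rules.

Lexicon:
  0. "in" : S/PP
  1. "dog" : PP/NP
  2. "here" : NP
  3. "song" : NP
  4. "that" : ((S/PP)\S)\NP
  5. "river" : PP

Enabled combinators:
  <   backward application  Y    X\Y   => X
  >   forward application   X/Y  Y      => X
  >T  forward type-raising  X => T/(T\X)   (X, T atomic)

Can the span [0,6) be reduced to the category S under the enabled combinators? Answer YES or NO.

[0,6] S   >
  [0,5] S/PP   <
    [0,3] S   >
      [0,1] "in" : S/PP
      [1,3] PP   >
        [1,2] "dog" : PP/NP
        [2,3] "here" : NP
    [3,5] (S/PP)\S   <
      [3,4] "song" : NP
      [4,5] "that" : ((S/PP)\S)\NP
  [5,6] "river" : PP

YES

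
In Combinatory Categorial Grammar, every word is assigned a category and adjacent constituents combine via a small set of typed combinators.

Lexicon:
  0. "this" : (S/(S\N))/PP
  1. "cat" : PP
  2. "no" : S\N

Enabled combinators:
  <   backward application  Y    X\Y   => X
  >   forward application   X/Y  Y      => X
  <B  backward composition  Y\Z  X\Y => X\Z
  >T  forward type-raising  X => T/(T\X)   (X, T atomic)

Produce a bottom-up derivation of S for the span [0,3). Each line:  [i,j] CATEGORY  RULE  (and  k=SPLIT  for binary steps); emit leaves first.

[0,1] (S/(S\N))/PP  lex  "this"
[1,2] PP  lex  "cat"
[0,2] S/(S\N)  >  k=1
[2,3] S\N  lex  "no"
[0,3] S  >  k=2

[0,3] S   >
  [0,2] S/(S\N)   >
    [0,1] "this" : (S/(S\N))/PP
    [1,2] "cat" : PP
  [2,3] "no" : S\N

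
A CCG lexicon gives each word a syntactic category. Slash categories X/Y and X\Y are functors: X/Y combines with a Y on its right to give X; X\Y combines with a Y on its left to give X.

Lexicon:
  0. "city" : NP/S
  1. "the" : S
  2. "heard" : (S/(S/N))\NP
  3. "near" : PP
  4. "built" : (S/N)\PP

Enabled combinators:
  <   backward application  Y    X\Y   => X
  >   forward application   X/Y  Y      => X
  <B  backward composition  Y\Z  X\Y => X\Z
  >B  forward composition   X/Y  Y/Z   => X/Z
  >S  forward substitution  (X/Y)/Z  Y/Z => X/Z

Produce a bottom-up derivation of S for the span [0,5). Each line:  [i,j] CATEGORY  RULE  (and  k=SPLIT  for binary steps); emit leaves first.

[0,5] S   >
  [0,3] S/(S/N)   <
    [0,2] NP   >
      [0,1] "city" : NP/S
      [1,2] "the" : S
    [2,3] "heard" : (S/(S/N))\NP
  [3,5] S/N   <
    [3,4] "near" : PP
    [4,5] "built" : (S/N)\PP

[0,1] NP/S  lex  "city"
[1,2] S  lex  "the"
[0,2] NP  >  k=1
[2,3] (S/(S/N))\NP  lex  "heard"
[0,3] S/(S/N)  <  k=2
[3,4] PP  lex  "near"
[4,5] (S/N)\PP  lex  "built"
[3,5] S/N  <  k=4
[0,5] S  >  k=3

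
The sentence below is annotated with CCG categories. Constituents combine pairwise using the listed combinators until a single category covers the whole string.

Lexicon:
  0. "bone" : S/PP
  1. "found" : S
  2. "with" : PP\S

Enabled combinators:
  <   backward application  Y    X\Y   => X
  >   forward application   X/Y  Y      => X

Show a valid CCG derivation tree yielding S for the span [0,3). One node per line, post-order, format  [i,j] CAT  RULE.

[0,1] S/PP  lex  "bone"
[1,2] S  lex  "found"
[2,3] PP\S  lex  "with"
[1,3] PP  <  k=2
[0,3] S  >  k=1

[0,3] S   >
  [0,1] "bone" : S/PP
  [1,3] PP   <
    [1,2] "found" : S
    [2,3] "with" : PP\S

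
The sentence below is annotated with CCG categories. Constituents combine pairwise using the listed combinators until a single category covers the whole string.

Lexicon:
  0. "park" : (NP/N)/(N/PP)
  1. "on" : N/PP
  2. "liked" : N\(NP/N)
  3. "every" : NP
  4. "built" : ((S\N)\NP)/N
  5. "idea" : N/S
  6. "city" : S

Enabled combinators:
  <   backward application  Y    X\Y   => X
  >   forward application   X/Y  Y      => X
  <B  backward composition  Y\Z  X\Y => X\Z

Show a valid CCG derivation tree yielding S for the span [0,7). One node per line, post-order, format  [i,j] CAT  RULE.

[0,7] S   <
  [0,3] N   <
    [0,2] NP/N   >
      [0,1] "park" : (NP/N)/(N/PP)
      [1,2] "on" : N/PP
    [2,3] "liked" : N\(NP/N)
  [3,7] S\N   <
    [3,4] "every" : NP
    [4,7] (S\N)\NP   >
      [4,5] "built" : ((S\N)\NP)/N
      [5,7] N   >
        [5,6] "idea" : N/S
        [6,7] "city" : S

[0,1] (NP/N)/(N/PP)  lex  "park"
[1,2] N/PP  lex  "on"
[0,2] NP/N  >  k=1
[2,3] N\(NP/N)  lex  "liked"
[0,3] N  <  k=2
[3,4] NP  lex  "every"
[4,5] ((S\N)\NP)/N  lex  "built"
[5,6] N/S  lex  "idea"
[6,7] S  lex  "city"
[5,7] N  >  k=6
[4,7] (S\N)\NP  >  k=5
[3,7] S\N  <  k=4
[0,7] S  <  k=3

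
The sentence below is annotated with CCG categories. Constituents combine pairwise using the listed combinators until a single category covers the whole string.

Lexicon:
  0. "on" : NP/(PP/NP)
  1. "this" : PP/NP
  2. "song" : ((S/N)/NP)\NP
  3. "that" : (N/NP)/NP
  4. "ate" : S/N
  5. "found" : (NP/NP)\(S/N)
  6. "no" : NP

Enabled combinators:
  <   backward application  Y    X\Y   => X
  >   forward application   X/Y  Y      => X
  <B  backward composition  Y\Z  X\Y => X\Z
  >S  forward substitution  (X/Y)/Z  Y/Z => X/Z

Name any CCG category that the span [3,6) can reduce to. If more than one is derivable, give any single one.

[0,7] S   >
  [0,6] S/NP   >S
    [0,3] (S/N)/NP   <
      [0,2] NP   >
        [0,1] "on" : NP/(PP/NP)
        [1,2] "this" : PP/NP
      [2,3] "song" : ((S/N)/NP)\NP
    [3,6] N/NP   >S
      [3,4] "that" : (N/NP)/NP
      [4,6] NP/NP   <
        [4,5] "ate" : S/N
        [5,6] "found" : (NP/NP)\(S/N)
  [6,7] "no" : NP

N/NP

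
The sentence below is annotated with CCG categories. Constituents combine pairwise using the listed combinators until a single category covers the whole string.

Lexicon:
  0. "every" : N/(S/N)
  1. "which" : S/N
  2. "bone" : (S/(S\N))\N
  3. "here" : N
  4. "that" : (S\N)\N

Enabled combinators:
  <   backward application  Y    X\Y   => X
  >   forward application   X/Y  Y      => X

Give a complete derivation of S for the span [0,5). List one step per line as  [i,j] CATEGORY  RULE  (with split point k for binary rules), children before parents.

[0,5] S   >
  [0,3] S/(S\N)   <
    [0,2] N   >
      [0,1] "every" : N/(S/N)
      [1,2] "which" : S/N
    [2,3] "bone" : (S/(S\N))\N
  [3,5] S\N   <
    [3,4] "here" : N
    [4,5] "that" : (S\N)\N

[0,1] N/(S/N)  lex  "every"
[1,2] S/N  lex  "which"
[0,2] N  >  k=1
[2,3] (S/(S\N))\N  lex  "bone"
[0,3] S/(S\N)  <  k=2
[3,4] N  lex  "here"
[4,5] (S\N)\N  lex  "that"
[3,5] S\N  <  k=4
[0,5] S  >  k=3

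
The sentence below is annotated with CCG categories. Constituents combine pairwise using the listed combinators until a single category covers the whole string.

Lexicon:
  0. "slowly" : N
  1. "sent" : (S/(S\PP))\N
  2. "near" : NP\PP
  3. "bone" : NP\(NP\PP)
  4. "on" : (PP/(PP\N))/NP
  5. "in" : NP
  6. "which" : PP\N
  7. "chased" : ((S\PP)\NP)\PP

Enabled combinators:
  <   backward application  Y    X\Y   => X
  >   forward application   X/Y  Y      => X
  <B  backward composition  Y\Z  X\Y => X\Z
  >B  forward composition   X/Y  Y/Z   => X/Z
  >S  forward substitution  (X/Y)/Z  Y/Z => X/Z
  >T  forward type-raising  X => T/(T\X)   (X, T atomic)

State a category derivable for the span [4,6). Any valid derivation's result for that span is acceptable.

[0,8] S   >
  [0,2] S/(S\PP)   <
    [0,1] "slowly" : N
    [1,2] "sent" : (S/(S\PP))\N
  [2,8] S\PP   <
    [2,4] NP   <
      [2,3] "near" : NP\PP
      [3,4] "bone" : NP\(NP\PP)
    [4,8] (S\PP)\NP   <
      [4,7] PP   >
        [4,6] PP/(PP\N)   >
          [4,5] "on" : (PP/(PP\N))/NP
          [5,6] "in" : NP
        [6,7] "which" : PP\N
      [7,8] "chased" : ((S\PP)\NP)\PP

PP/(PP\N)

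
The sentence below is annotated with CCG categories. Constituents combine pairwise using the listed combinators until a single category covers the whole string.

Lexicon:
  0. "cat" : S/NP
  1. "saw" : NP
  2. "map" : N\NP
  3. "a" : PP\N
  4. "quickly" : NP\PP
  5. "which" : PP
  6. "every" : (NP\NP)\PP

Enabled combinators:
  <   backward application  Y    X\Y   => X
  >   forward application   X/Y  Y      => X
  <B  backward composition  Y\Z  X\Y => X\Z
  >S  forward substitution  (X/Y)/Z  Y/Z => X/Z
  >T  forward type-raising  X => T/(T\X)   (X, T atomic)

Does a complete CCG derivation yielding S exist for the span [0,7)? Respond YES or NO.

[0,7] S   >
  [0,1] "cat" : S/NP
  [1,7] NP   <
    [1,4] PP   <
      [1,2] "saw" : NP
      [2,4] PP\NP   <B
        [2,3] "map" : N\NP
        [3,4] "a" : PP\N
    [4,7] NP\PP   <B
      [4,5] "quickly" : NP\PP
      [5,7] NP\NP   <
        [5,6] "which" : PP
        [6,7] "every" : (NP\NP)\PP

YES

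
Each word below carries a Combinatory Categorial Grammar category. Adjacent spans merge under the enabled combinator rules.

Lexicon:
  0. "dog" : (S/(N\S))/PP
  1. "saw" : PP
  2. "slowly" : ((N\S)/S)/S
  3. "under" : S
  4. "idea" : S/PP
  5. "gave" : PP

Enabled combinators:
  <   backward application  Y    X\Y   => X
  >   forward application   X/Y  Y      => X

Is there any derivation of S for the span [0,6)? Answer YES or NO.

[0,6] S   >
  [0,2] S/(N\S)   >
    [0,1] "dog" : (S/(N\S))/PP
    [1,2] "saw" : PP
  [2,6] N\S   >
    [2,4] (N\S)/S   >
      [2,3] "slowly" : ((N\S)/S)/S
      [3,4] "under" : S
    [4,6] S   >
      [4,5] "idea" : S/PP
      [5,6] "gave" : PP

YES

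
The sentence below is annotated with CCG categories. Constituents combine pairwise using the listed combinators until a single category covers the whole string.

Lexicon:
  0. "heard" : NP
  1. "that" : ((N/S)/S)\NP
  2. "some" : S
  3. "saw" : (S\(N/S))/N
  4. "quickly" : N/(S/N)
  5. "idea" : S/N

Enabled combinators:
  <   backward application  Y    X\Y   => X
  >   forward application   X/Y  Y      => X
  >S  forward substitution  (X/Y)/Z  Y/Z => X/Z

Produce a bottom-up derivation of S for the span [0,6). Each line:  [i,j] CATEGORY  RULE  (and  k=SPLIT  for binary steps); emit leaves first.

[0,1] NP  lex  "heard"
[1,2] ((N/S)/S)\NP  lex  "that"
[0,2] (N/S)/S  <  k=1
[2,3] S  lex  "some"
[0,3] N/S  >  k=2
[3,4] (S\(N/S))/N  lex  "saw"
[4,5] N/(S/N)  lex  "quickly"
[5,6] S/N  lex  "idea"
[4,6] N  >  k=5
[3,6] S\(N/S)  >  k=4
[0,6] S  <  k=3

[0,6] S   <
  [0,3] N/S   >
    [0,2] (N/S)/S   <
      [0,1] "heard" : NP
      [1,2] "that" : ((N/S)/S)\NP
    [2,3] "some" : S
  [3,6] S\(N/S)   >
    [3,4] "saw" : (S\(N/S))/N
    [4,6] N   >
      [4,5] "quickly" : N/(S/N)
      [5,6] "idea" : S/N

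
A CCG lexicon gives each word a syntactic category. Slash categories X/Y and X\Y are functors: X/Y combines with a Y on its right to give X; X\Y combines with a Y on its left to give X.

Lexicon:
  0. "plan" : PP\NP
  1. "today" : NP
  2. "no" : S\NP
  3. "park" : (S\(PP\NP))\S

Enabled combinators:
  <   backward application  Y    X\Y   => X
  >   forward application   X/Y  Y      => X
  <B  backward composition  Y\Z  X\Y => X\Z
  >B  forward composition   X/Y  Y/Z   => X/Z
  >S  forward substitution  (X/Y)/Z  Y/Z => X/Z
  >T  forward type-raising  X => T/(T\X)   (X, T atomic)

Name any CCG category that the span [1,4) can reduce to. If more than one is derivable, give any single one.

S\(PP\NP)

[0,4] S   <
  [0,1] "plan" : PP\NP
  [1,4] S\(PP\NP)   <
    [1,3] S   >
      [1,2] S/(S\NP)   >T
        [1,2] "today" : NP
      [2,3] "no" : S\NP
    [3,4] "park" : (S\(PP\NP))\S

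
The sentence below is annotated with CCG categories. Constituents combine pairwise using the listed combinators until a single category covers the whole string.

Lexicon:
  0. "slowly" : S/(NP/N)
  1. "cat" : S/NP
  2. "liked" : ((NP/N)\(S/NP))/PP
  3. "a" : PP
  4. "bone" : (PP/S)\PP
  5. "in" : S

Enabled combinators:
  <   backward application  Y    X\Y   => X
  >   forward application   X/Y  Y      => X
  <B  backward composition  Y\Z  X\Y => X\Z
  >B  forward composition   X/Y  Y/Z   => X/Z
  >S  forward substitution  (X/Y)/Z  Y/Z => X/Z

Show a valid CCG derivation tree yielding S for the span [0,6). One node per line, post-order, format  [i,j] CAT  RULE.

[0,6] S   >
  [0,1] "slowly" : S/(NP/N)
  [1,6] NP/N   <
    [1,2] "cat" : S/NP
    [2,6] (NP/N)\(S/NP)   >
      [2,3] "liked" : ((NP/N)\(S/NP))/PP
      [3,6] PP   >
        [3,5] PP/S   <
          [3,4] "a" : PP
          [4,5] "bone" : (PP/S)\PP
        [5,6] "in" : S

[0,1] S/(NP/N)  lex  "slowly"
[1,2] S/NP  lex  "cat"
[2,3] ((NP/N)\(S/NP))/PP  lex  "liked"
[3,4] PP  lex  "a"
[4,5] (PP/S)\PP  lex  "bone"
[3,5] PP/S  <  k=4
[5,6] S  lex  "in"
[3,6] PP  >  k=5
[2,6] (NP/N)\(S/NP)  >  k=3
[1,6] NP/N  <  k=2
[0,6] S  >  k=1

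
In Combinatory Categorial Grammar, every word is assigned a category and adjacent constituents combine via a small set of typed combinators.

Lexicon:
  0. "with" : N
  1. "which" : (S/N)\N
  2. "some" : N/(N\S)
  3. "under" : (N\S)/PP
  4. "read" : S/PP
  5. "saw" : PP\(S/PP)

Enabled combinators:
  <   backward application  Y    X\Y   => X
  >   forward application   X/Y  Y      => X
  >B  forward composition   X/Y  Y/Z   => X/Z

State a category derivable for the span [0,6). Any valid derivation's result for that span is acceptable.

S

[0,6] S   >
  [0,2] S/N   <
    [0,1] "with" : N
    [1,2] "which" : (S/N)\N
  [2,6] N   >
    [2,3] "some" : N/(N\S)
    [3,6] N\S   >
      [3,4] "under" : (N\S)/PP
      [4,6] PP   <
        [4,5] "read" : S/PP
        [5,6] "saw" : PP\(S/PP)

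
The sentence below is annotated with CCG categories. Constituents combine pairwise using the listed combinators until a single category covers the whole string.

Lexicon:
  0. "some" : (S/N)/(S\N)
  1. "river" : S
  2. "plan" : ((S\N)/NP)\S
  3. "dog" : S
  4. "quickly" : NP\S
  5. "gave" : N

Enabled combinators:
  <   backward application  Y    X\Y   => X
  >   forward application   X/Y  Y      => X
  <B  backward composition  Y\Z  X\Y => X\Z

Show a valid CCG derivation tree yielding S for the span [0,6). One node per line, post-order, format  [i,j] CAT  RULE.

[0,6] S   >
  [0,5] S/N   >
    [0,1] "some" : (S/N)/(S\N)
    [1,5] S\N   >
      [1,3] (S\N)/NP   <
        [1,2] "river" : S
        [2,3] "plan" : ((S\N)/NP)\S
      [3,5] NP   <
        [3,4] "dog" : S
        [4,5] "quickly" : NP\S
  [5,6] "gave" : N

[0,1] (S/N)/(S\N)  lex  "some"
[1,2] S  lex  "river"
[2,3] ((S\N)/NP)\S  lex  "plan"
[1,3] (S\N)/NP  <  k=2
[3,4] S  lex  "dog"
[4,5] NP\S  lex  "quickly"
[3,5] NP  <  k=4
[1,5] S\N  >  k=3
[0,5] S/N  >  k=1
[5,6] N  lex  "gave"
[0,6] S  >  k=5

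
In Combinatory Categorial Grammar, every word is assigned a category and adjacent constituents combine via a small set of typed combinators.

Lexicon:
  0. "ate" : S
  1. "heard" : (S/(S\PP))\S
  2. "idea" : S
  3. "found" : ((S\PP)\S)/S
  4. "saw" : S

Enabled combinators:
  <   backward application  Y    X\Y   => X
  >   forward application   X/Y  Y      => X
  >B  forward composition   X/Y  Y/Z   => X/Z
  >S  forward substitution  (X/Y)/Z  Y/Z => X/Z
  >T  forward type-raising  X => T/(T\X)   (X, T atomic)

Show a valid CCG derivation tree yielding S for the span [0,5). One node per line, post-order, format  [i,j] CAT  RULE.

[0,1] S  lex  "ate"
[1,2] (S/(S\PP))\S  lex  "heard"
[0,2] S/(S\PP)  <  k=1
[2,3] S  lex  "idea"
[3,4] ((S\PP)\S)/S  lex  "found"
[4,5] S  lex  "saw"
[3,5] (S\PP)\S  >  k=4
[2,5] S\PP  <  k=3
[0,5] S  >  k=2

[0,5] S   >
  [0,2] S/(S\PP)   <
    [0,1] "ate" : S
    [1,2] "heard" : (S/(S\PP))\S
  [2,5] S\PP   <
    [2,3] "idea" : S
    [3,5] (S\PP)\S   >
      [3,4] "found" : ((S\PP)\S)/S
      [4,5] "saw" : S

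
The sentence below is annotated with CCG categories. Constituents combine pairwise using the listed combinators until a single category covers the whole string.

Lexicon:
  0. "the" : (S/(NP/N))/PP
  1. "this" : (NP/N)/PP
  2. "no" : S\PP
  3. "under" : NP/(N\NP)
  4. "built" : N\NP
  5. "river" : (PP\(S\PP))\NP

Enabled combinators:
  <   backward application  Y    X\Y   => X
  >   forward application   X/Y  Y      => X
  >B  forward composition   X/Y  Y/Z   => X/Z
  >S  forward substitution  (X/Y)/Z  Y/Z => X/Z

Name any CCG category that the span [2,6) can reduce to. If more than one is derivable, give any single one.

[0,6] S   >
  [0,2] S/PP   >S
    [0,1] "the" : (S/(NP/N))/PP
    [1,2] "this" : (NP/N)/PP
  [2,6] PP   <
    [2,3] "no" : S\PP
    [3,6] PP\(S\PP)   <
      [3,5] NP   >
        [3,4] "under" : NP/(N\NP)
        [4,5] "built" : N\NP
      [5,6] "river" : (PP\(S\PP))\NP

PP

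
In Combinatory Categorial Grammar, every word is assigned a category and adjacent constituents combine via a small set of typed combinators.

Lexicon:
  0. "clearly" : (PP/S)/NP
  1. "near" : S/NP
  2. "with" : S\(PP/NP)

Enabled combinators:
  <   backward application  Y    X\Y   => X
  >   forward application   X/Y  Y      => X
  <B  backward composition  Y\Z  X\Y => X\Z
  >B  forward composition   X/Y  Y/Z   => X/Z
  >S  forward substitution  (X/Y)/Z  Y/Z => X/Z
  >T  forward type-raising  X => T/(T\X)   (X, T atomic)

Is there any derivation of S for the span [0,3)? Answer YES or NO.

[0,3] S   <
  [0,2] PP/NP   >S
    [0,1] "clearly" : (PP/S)/NP
    [1,2] "near" : S/NP
  [2,3] "with" : S\(PP/NP)

YES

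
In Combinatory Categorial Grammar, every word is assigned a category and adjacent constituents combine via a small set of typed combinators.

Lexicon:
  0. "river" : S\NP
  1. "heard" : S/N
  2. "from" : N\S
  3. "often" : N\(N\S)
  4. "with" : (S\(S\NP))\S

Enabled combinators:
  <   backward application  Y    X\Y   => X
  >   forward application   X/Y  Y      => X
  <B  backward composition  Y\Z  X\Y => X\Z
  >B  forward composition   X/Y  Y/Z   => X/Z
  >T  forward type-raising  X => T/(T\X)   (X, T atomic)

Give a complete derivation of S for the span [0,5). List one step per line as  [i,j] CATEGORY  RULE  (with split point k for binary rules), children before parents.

[0,1] S\NP  lex  "river"
[1,2] S/N  lex  "heard"
[2,3] N\S  lex  "from"
[3,4] N\(N\S)  lex  "often"
[2,4] N  <  k=3
[1,4] S  >  k=2
[4,5] (S\(S\NP))\S  lex  "with"
[1,5] S\(S\NP)  <  k=4
[0,5] S  <  k=1

[0,5] S   <
  [0,1] "river" : S\NP
  [1,5] S\(S\NP)   <
    [1,4] S   >
      [1,2] "heard" : S/N
      [2,4] N   <
        [2,3] "from" : N\S
        [3,4] "often" : N\(N\S)
    [4,5] "with" : (S\(S\NP))\S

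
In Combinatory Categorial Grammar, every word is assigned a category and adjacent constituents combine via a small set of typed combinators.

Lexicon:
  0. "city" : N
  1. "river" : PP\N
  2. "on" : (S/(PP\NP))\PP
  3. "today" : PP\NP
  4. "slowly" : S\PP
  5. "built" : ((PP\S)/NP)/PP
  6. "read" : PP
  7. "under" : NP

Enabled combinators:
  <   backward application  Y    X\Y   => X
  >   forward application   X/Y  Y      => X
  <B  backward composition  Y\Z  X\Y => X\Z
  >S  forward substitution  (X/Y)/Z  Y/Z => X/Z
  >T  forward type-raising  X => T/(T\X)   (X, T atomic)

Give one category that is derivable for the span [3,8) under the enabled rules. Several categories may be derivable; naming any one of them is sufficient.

[0,8] S   >
  [0,3] S/(PP\NP)   <
    [0,2] PP   <
      [0,1] "city" : N
      [1,2] "river" : PP\N
    [2,3] "on" : (S/(PP\NP))\PP
  [3,8] PP\NP   <B
    [3,4] "today" : PP\NP
    [4,8] PP\PP   <B
      [4,5] "slowly" : S\PP
      [5,8] PP\S   >
        [5,7] (PP\S)/NP   >
          [5,6] "built" : ((PP\S)/NP)/PP
          [6,7] "read" : PP
        [7,8] "under" : NP

PP\NP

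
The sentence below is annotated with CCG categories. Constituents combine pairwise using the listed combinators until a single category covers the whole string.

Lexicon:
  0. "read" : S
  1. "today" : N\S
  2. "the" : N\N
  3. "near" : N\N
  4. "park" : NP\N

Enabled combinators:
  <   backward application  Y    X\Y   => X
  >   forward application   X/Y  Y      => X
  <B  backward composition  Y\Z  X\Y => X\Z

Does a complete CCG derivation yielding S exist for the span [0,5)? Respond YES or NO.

S N\S N\N N\N NP\N
CKY chart[0,5] = {NP}; S ∉ chart

NO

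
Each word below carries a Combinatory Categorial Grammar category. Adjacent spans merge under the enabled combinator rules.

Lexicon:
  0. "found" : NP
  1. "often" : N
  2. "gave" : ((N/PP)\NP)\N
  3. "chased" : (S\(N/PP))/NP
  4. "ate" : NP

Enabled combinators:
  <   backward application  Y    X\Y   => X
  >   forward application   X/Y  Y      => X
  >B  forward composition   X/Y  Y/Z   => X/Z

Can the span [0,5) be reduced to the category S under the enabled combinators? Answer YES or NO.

YES

[0,5] S   <
  [0,3] N/PP   <
    [0,1] "found" : NP
    [1,3] (N/PP)\NP   <
      [1,2] "often" : N
      [2,3] "gave" : ((N/PP)\NP)\N
  [3,5] S\(N/PP)   >
    [3,4] "chased" : (S\(N/PP))/NP
    [4,5] "ate" : NP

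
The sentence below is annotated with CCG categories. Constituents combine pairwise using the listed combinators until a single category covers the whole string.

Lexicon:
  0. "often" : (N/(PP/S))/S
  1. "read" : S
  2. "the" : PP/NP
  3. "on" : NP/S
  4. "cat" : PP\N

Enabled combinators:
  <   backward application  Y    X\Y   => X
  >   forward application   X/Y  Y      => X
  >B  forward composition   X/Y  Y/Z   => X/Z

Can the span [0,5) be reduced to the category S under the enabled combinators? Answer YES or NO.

(N/(PP/S))/S S PP/NP NP/S PP\N
CKY chart[0,5] = {PP}; S ∉ chart

NO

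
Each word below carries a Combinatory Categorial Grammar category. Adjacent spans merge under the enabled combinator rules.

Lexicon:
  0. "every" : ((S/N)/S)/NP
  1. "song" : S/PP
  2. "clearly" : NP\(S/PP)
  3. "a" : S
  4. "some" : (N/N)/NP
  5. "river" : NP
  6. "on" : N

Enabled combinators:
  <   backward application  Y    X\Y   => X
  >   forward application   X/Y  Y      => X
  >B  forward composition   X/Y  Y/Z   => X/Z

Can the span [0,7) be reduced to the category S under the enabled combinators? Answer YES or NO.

YES

[0,7] S   >
  [0,6] S/N   >B
    [0,4] S/N   >
      [0,3] (S/N)/S   >
        [0,1] "every" : ((S/N)/S)/NP
        [1,3] NP   <
          [1,2] "song" : S/PP
          [2,3] "clearly" : NP\(S/PP)
      [3,4] "a" : S
    [4,6] N/N   >
      [4,5] "some" : (N/N)/NP
      [5,6] "river" : NP
  [6,7] "on" : N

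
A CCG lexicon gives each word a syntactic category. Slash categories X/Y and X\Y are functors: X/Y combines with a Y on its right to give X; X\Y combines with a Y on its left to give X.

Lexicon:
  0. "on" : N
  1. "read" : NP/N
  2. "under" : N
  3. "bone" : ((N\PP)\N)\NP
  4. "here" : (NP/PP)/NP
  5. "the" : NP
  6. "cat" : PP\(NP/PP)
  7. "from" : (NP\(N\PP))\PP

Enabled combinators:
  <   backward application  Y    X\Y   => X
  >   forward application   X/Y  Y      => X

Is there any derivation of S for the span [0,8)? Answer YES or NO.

N NP/N N ((N\PP)\N)\NP (NP/PP)/NP NP PP\(NP/PP) (NP\(N\PP))\PP
CKY chart[0,8] = {NP}; S ∉ chart

NO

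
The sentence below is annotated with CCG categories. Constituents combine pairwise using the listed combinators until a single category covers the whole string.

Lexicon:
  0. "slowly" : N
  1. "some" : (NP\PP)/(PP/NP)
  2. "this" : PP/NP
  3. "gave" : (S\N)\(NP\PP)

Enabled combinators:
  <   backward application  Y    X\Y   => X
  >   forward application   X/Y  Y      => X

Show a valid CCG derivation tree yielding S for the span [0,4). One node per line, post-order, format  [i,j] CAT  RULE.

[0,1] N  lex  "slowly"
[1,2] (NP\PP)/(PP/NP)  lex  "some"
[2,3] PP/NP  lex  "this"
[1,3] NP\PP  >  k=2
[3,4] (S\N)\(NP\PP)  lex  "gave"
[1,4] S\N  <  k=3
[0,4] S  <  k=1

[0,4] S   <
  [0,1] "slowly" : N
  [1,4] S\N   <
    [1,3] NP\PP   >
      [1,2] "some" : (NP\PP)/(PP/NP)
      [2,3] "this" : PP/NP
    [3,4] "gave" : (S\N)\(NP\PP)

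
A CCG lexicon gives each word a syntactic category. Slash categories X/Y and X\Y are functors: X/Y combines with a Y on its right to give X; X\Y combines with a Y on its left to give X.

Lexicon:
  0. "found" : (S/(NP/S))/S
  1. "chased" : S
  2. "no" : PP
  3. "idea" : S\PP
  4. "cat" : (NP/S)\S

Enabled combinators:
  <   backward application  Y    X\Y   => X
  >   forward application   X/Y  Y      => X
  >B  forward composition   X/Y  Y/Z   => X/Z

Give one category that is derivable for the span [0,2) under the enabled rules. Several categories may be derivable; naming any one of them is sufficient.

S/(NP/S)

[0,5] S   >
  [0,2] S/(NP/S)   >
    [0,1] "found" : (S/(NP/S))/S
    [1,2] "chased" : S
  [2,5] NP/S   <
    [2,4] S   <
      [2,3] "no" : PP
      [3,4] "idea" : S\PP
    [4,5] "cat" : (NP/S)\S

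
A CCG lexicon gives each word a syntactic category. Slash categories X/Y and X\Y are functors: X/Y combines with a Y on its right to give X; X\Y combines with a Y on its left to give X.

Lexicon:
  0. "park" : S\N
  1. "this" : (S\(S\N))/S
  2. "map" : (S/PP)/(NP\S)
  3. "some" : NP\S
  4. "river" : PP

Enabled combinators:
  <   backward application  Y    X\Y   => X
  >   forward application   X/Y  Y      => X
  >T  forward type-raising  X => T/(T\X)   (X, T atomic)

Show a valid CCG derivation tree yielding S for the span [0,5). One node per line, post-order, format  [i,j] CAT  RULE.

[0,1] S\N  lex  "park"
[1,2] (S\(S\N))/S  lex  "this"
[2,3] (S/PP)/(NP\S)  lex  "map"
[3,4] NP\S  lex  "some"
[2,4] S/PP  >  k=3
[4,5] PP  lex  "river"
[2,5] S  >  k=4
[1,5] S\(S\N)  >  k=2
[0,5] S  <  k=1

[0,5] S   <
  [0,1] "park" : S\N
  [1,5] S\(S\N)   >
    [1,2] "this" : (S\(S\N))/S
    [2,5] S   >
      [2,4] S/PP   >
        [2,3] "map" : (S/PP)/(NP\S)
        [3,4] "some" : NP\S
      [4,5] "river" : PP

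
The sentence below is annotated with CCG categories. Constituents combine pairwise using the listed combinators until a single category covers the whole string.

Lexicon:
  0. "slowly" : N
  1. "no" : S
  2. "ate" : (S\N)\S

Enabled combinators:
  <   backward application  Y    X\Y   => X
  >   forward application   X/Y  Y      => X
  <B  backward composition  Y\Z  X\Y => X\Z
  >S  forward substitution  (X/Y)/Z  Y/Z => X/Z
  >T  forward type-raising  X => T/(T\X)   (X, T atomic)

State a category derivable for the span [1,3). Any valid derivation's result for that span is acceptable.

S\N

[0,3] S   >
  [0,1] S/(S\N)   >T
    [0,1] "slowly" : N
  [1,3] S\N   <
    [1,2] "no" : S
    [2,3] "ate" : (S\N)\S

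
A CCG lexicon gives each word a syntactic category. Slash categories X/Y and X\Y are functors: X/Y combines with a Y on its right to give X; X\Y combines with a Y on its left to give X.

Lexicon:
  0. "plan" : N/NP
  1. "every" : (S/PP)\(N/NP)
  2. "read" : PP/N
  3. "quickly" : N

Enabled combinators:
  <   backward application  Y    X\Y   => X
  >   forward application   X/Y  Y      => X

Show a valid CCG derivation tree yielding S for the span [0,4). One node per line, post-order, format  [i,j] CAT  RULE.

[0,4] S   >
  [0,2] S/PP   <
    [0,1] "plan" : N/NP
    [1,2] "every" : (S/PP)\(N/NP)
  [2,4] PP   >
    [2,3] "read" : PP/N
    [3,4] "quickly" : N

[0,1] N/NP  lex  "plan"
[1,2] (S/PP)\(N/NP)  lex  "every"
[0,2] S/PP  <  k=1
[2,3] PP/N  lex  "read"
[3,4] N  lex  "quickly"
[2,4] PP  >  k=3
[0,4] S  >  k=2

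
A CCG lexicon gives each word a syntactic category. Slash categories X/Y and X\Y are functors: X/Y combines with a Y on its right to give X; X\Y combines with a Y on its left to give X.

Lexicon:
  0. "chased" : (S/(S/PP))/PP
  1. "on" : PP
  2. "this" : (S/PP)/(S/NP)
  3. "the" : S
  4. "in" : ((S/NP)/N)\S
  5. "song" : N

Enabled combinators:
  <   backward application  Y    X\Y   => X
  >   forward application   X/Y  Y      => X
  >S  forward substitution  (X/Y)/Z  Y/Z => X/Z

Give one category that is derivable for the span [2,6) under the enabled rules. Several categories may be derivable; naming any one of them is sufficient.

S/PP

[0,6] S   >
  [0,2] S/(S/PP)   >
    [0,1] "chased" : (S/(S/PP))/PP
    [1,2] "on" : PP
  [2,6] S/PP   >
    [2,3] "this" : (S/PP)/(S/NP)
    [3,6] S/NP   >
      [3,5] (S/NP)/N   <
        [3,4] "the" : S
        [4,5] "in" : ((S/NP)/N)\S
      [5,6] "song" : N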